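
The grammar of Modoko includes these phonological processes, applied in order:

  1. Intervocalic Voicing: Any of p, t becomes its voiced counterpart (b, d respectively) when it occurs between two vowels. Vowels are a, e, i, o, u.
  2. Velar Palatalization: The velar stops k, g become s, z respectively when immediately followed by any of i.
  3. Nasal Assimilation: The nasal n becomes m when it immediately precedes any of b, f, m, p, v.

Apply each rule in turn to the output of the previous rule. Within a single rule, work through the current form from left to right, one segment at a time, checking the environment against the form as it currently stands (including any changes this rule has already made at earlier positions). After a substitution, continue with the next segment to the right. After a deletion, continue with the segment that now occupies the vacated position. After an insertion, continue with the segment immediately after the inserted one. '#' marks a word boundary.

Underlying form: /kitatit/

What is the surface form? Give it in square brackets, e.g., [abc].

[sidadit]

1 Intervocalic Voicing: [kitatit] → [kidadit]
2 Velar Palatalization: [kidadit] → [sidadit]
3 Nasal Assimilation: no change — [sidadit]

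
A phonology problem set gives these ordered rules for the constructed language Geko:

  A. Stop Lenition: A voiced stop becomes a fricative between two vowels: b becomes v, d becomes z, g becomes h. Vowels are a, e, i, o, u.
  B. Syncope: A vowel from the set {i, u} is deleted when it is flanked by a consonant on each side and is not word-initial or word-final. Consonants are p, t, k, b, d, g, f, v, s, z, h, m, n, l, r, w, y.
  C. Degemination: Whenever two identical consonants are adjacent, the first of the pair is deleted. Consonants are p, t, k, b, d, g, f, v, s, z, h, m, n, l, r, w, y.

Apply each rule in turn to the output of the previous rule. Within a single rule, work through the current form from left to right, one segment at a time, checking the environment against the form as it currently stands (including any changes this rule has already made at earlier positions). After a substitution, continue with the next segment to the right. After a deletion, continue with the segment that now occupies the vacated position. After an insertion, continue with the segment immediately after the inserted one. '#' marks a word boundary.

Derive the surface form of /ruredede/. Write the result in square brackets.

[rezeze]

A Stop Lenition: [ruredede] → [rurezeze]
B Syncope: [rurezeze] → [rrezeze]
C Degemination: [rrezeze] → [rezeze]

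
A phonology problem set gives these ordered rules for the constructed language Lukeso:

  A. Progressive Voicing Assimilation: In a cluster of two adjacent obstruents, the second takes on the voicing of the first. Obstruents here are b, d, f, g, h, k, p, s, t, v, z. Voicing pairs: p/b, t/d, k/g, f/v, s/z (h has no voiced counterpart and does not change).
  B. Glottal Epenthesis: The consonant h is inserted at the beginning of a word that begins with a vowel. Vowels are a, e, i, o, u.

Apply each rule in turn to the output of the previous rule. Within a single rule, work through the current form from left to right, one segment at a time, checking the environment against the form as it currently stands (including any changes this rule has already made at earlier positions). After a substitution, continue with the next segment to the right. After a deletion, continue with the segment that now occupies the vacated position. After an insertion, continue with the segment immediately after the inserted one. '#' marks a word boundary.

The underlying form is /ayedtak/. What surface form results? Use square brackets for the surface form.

A Progressive Voicing Assimilation: [ayedtak] → [ayeddak]
B Glottal Epenthesis: [ayeddak] → [hayeddak]

[hayeddak]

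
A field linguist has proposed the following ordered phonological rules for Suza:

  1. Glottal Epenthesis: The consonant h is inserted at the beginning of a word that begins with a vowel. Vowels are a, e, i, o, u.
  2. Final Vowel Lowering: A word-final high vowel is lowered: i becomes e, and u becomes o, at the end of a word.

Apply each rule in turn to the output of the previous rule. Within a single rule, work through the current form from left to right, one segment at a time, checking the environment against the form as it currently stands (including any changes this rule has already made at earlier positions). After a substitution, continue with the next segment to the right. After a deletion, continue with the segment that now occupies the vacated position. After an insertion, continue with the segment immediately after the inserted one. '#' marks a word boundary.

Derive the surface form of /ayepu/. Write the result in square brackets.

1 Glottal Epenthesis: [ayepu] → [hayepu]
2 Final Vowel Lowering: [hayepu] → [hayepo]

[hayepo]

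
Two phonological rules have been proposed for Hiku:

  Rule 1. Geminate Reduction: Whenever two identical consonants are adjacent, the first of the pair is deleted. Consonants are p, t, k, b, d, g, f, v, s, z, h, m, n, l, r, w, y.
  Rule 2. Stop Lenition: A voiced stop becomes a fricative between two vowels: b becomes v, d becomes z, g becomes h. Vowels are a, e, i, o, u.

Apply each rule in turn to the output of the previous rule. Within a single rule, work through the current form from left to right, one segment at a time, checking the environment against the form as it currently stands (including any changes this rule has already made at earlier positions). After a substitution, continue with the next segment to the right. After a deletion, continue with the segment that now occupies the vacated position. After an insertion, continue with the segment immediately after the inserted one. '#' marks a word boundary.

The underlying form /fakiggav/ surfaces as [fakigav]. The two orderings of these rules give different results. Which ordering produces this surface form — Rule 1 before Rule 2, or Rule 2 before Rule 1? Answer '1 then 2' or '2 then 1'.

Order 1 then 2:
  1 Geminate Reduction: [fakiggav] → [fakigav]
  2 Stop Lenition: [fakigav] → [fakihav]
  result: [fakihav]
Order 2 then 1:
  2 Stop Lenition: no change — [fakiggav]
  1 Geminate Reduction: [fakiggav] → [fakigav]
  result: [fakigav]

2 then 1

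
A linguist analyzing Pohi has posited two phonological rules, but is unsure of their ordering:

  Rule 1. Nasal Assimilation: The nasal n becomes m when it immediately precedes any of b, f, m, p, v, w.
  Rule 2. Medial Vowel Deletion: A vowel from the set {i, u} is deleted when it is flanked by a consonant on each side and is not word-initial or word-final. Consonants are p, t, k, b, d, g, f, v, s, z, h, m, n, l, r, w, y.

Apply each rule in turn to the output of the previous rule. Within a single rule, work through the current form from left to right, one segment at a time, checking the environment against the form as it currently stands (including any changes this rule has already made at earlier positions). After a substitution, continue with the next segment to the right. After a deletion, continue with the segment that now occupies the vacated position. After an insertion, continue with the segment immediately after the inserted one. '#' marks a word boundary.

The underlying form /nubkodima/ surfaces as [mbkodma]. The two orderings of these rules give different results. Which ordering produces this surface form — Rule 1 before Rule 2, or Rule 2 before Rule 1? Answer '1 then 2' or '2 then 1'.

Order 1 then 2:
  1 Nasal Assimilation: no change — [nubkodima]
  2 Medial Vowel Deletion: [nubkodima] → [nbkodma]
  result: [nbkodma]
Order 2 then 1:
  2 Medial Vowel Deletion: [nubkodima] → [nbkodma]
  1 Nasal Assimilation: [nbkodma] → [mbkodma]
  result: [mbkodma]

2 then 1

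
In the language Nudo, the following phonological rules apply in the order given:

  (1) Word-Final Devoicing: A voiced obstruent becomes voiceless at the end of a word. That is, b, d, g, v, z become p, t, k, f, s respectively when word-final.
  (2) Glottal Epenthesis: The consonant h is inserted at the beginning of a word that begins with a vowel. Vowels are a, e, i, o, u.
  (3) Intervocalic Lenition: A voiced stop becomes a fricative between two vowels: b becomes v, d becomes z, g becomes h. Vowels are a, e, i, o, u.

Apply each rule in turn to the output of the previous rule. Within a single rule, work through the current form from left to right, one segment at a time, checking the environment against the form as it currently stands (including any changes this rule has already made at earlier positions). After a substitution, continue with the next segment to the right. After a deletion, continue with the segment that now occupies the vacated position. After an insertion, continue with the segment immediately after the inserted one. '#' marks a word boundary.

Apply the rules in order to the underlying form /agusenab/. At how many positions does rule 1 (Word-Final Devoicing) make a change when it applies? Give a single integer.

1

(1) Word-Final Devoicing: [agusenab] → [agusenap]
(2) Glottal Epenthesis: [agusenap] → [hagusenap]
(3) Intervocalic Lenition: [hagusenap] → [hahusenap]
Rule 1 changed 1 position(s).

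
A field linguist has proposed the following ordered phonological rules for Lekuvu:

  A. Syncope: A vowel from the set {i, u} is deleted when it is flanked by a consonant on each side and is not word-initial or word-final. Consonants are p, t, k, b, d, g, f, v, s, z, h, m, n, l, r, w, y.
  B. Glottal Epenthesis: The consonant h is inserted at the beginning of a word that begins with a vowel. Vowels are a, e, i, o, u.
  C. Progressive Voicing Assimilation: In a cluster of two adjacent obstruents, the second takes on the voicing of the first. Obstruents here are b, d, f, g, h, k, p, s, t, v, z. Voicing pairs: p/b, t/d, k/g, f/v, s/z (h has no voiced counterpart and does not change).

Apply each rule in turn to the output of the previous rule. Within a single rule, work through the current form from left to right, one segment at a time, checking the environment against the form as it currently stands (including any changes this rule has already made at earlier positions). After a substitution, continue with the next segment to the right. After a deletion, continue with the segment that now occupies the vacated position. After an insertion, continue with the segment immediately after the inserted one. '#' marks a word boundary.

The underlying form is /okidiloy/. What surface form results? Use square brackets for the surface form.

A Syncope: [okidiloy] → [okdloy]
B Glottal Epenthesis: [okdloy] → [hokdloy]
C Progressive Voicing Assimilation: [hokdloy] → [hoktloy]

[hoktloy]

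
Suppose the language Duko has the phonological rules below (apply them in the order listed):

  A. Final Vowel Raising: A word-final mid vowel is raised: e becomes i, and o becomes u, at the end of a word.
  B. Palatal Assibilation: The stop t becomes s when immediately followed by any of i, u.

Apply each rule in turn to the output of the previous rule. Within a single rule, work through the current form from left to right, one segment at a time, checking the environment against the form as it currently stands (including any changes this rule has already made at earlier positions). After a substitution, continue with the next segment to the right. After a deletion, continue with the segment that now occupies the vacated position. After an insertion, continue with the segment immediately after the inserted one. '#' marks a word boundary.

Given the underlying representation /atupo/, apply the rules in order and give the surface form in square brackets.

A Final Vowel Raising: [atupo] → [atupu]
B Palatal Assibilation: [atupu] → [asupu]

[asupu]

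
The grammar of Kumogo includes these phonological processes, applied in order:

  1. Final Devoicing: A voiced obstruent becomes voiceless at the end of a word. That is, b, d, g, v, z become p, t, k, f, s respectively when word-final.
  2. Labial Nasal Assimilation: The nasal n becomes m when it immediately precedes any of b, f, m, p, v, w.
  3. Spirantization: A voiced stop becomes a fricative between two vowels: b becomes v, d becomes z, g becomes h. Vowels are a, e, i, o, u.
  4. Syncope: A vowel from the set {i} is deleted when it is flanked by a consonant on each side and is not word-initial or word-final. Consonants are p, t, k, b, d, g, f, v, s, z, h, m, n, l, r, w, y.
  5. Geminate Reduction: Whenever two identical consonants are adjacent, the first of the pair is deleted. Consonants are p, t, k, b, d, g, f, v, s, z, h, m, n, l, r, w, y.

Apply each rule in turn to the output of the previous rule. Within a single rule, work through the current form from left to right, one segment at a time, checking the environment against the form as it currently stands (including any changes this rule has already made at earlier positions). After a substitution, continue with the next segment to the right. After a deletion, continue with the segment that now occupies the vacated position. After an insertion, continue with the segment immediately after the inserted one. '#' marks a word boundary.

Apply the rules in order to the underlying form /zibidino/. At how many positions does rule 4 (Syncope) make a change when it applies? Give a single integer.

1 Final Devoicing: no change — [zibidino]
2 Labial Nasal Assimilation: no change — [zibidino]
3 Spirantization: [zibidino] → [zivizino]
4 Syncope: [zivizino] → [zvzno]
5 Geminate Reduction: no change — [zvzno]
Rule 4 changed 3 position(s).

3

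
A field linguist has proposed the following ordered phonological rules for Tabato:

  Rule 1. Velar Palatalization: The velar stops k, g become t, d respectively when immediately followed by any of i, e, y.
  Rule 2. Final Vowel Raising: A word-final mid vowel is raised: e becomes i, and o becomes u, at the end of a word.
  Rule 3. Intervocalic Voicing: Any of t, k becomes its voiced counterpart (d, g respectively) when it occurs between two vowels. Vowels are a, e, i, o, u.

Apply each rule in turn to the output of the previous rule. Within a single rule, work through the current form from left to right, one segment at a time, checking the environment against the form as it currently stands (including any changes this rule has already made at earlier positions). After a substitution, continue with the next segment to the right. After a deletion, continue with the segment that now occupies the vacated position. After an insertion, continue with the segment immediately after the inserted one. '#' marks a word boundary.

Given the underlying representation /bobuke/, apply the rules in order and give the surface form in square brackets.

[bobudi]

Rule 1 Velar Palatalization: [bobuke] → [bobute]
Rule 2 Final Vowel Raising: [bobute] → [bobuti]
Rule 3 Intervocalic Voicing: [bobuti] → [bobudi]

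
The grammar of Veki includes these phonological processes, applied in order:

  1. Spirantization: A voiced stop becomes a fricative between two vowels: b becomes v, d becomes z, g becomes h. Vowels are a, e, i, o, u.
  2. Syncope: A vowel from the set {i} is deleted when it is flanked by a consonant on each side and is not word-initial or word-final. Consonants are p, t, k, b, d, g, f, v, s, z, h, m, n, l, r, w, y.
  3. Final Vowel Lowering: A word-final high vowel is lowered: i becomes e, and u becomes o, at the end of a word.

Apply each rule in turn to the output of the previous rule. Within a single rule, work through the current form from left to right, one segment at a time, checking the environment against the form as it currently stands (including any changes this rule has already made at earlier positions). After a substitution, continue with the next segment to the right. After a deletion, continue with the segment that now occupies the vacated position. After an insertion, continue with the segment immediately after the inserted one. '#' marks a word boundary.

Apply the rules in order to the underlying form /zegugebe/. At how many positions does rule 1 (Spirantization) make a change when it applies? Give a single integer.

1 Spirantization: [zegugebe] → [zehuheve]
2 Syncope: no change — [zehuheve]
3 Final Vowel Lowering: no change — [zehuheve]
Rule 1 changed 3 position(s).

3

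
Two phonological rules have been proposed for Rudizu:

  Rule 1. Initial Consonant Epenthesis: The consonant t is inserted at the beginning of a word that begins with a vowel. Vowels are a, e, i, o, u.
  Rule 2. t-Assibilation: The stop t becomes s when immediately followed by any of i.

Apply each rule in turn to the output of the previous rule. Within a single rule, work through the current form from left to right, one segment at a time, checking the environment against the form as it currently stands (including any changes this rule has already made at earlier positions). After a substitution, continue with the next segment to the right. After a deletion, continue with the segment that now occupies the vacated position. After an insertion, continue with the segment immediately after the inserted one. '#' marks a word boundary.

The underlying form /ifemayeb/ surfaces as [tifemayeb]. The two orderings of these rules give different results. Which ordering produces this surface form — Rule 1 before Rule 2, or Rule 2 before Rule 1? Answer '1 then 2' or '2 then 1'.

2 then 1

Order 1 then 2:
  1 Initial Consonant Epenthesis: [ifemayeb] → [tifemayeb]
  2 t-Assibilation: [tifemayeb] → [sifemayeb]
  result: [sifemayeb]
Order 2 then 1:
  2 t-Assibilation: no change — [ifemayeb]
  1 Initial Consonant Epenthesis: [ifemayeb] → [tifemayeb]
  result: [tifemayeb]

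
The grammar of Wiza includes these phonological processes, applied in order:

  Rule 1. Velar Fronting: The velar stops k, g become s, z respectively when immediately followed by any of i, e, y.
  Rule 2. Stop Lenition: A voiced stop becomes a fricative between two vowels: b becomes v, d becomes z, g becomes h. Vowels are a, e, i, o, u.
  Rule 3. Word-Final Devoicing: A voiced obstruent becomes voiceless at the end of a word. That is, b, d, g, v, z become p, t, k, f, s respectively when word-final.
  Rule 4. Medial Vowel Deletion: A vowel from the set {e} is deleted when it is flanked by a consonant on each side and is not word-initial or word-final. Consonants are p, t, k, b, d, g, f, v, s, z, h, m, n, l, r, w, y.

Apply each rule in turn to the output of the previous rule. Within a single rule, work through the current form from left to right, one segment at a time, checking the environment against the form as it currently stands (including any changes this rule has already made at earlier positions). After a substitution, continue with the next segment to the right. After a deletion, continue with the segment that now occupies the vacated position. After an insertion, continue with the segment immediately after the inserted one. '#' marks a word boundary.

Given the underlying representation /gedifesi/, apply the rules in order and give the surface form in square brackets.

Rule 1 Velar Fronting: [gedifesi] → [zedifesi]
Rule 2 Stop Lenition: [zedifesi] → [zezifesi]
Rule 3 Word-Final Devoicing: no change — [zezifesi]
Rule 4 Medial Vowel Deletion: [zezifesi] → [zzifsi]

[zzifsi]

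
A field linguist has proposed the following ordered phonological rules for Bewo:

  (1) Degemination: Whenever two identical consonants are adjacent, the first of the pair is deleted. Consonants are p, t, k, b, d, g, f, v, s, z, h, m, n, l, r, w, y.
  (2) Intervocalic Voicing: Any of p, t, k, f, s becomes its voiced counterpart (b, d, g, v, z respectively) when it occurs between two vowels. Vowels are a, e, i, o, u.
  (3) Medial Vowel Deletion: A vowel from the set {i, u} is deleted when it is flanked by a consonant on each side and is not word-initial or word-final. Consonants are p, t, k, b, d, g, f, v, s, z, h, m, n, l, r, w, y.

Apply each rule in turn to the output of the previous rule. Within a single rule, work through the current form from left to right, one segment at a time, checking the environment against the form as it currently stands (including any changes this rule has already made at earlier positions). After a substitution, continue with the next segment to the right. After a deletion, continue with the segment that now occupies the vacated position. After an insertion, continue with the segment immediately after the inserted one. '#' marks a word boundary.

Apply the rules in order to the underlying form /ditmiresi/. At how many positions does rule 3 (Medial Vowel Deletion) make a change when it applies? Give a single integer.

(1) Degemination: no change — [ditmiresi]
(2) Intervocalic Voicing: [ditmiresi] → [ditmirezi]
(3) Medial Vowel Deletion: [ditmirezi] → [dtmrezi]
Rule 3 changed 2 position(s).

2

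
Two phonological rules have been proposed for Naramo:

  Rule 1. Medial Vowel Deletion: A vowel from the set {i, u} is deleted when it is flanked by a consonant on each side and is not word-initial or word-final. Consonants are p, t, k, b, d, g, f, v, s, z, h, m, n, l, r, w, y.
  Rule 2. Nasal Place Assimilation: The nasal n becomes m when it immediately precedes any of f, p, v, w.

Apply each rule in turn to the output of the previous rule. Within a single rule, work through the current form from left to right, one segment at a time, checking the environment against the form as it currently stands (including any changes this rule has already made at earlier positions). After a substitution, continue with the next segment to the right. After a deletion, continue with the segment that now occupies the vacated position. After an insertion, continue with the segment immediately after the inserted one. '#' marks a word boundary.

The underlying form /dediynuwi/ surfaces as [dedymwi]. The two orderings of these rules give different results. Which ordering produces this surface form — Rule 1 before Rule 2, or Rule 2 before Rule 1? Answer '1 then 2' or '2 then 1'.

1 then 2

Order 1 then 2:
  1 Medial Vowel Deletion: [dediynuwi] → [dedynwi]
  2 Nasal Place Assimilation: [dedynwi] → [dedymwi]
  result: [dedymwi]
Order 2 then 1:
  2 Nasal Place Assimilation: no change — [dediynuwi]
  1 Medial Vowel Deletion: [dediynuwi] → [dedynwi]
  result: [dedynwi]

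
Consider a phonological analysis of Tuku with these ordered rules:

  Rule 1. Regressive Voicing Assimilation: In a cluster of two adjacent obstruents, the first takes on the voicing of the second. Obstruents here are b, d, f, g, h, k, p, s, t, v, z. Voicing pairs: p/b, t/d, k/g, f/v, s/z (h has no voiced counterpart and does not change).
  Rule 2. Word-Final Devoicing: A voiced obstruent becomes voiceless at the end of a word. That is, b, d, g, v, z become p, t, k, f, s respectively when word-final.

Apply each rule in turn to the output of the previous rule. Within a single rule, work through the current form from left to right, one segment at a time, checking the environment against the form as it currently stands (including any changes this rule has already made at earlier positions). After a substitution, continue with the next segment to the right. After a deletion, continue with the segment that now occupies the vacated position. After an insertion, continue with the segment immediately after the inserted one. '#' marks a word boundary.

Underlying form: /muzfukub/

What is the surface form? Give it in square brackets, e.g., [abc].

[musfukup]

Rule 1 Regressive Voicing Assimilation: [muzfukub] → [musfukub]
Rule 2 Word-Final Devoicing: [musfukub] → [musfukup]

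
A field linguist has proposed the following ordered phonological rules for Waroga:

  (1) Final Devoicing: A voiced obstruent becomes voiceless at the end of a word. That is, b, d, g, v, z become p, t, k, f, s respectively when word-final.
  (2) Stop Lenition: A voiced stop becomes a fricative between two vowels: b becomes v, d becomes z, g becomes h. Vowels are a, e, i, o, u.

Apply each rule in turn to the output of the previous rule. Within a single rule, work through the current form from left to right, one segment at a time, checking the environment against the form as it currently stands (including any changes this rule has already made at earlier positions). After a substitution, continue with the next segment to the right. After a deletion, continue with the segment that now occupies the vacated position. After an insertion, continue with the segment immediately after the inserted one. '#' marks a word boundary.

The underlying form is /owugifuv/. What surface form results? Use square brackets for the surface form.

(1) Final Devoicing: [owugifuv] → [owugifuf]
(2) Stop Lenition: [owugifuf] → [owuhifuf]

[owuhifuf]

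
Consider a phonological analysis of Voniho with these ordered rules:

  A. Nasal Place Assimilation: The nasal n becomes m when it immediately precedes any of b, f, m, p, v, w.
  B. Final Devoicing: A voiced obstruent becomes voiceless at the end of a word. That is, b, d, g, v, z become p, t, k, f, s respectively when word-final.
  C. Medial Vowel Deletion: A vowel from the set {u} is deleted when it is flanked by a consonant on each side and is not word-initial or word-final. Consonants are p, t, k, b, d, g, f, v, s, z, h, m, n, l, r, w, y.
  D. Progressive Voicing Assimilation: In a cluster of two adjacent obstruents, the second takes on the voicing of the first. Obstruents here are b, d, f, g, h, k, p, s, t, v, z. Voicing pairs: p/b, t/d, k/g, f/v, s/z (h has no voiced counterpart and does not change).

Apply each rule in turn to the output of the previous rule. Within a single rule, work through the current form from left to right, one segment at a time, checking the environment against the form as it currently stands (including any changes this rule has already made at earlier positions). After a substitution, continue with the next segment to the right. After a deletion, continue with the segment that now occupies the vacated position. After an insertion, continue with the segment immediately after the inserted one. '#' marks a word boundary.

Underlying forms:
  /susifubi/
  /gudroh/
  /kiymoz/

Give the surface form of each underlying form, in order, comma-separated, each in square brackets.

[ssifpi], [gdroh], [kiymos]

/susifubi/:
  A Nasal Place Assimilation: no change — [susifubi]
  B Final Devoicing: no change — [susifubi]
  C Medial Vowel Deletion: [susifubi] → [ssifbi]
  D Progressive Voicing Assimilation: [ssifbi] → [ssifpi]
/gudroh/:
  A Nasal Place Assimilation: no change — [gudroh]
  B Final Devoicing: no change — [gudroh]
  C Medial Vowel Deletion: [gudroh] → [gdroh]
  D Progressive Voicing Assimilation: no change — [gdroh]
/kiymoz/:
  A Nasal Place Assimilation: no change — [kiymoz]
  B Final Devoicing: [kiymoz] → [kiymos]
  C Medial Vowel Deletion: no change — [kiymos]
  D Progressive Voicing Assimilation: no change — [kiymos]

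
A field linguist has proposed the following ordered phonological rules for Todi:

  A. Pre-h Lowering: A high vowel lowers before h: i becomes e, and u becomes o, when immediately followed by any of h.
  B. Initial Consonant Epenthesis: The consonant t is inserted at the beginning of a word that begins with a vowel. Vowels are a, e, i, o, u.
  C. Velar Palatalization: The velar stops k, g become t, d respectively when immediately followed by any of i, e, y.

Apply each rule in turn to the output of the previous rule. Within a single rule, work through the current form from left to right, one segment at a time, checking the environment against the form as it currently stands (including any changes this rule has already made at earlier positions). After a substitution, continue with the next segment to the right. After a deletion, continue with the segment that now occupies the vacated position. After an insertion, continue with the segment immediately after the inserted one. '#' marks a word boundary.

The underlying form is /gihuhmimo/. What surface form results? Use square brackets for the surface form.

[dehohmimo]

A Pre-h Lowering: [gihuhmimo] → [gehohmimo]
B Initial Consonant Epenthesis: no change — [gehohmimo]
C Velar Palatalization: [gehohmimo] → [dehohmimo]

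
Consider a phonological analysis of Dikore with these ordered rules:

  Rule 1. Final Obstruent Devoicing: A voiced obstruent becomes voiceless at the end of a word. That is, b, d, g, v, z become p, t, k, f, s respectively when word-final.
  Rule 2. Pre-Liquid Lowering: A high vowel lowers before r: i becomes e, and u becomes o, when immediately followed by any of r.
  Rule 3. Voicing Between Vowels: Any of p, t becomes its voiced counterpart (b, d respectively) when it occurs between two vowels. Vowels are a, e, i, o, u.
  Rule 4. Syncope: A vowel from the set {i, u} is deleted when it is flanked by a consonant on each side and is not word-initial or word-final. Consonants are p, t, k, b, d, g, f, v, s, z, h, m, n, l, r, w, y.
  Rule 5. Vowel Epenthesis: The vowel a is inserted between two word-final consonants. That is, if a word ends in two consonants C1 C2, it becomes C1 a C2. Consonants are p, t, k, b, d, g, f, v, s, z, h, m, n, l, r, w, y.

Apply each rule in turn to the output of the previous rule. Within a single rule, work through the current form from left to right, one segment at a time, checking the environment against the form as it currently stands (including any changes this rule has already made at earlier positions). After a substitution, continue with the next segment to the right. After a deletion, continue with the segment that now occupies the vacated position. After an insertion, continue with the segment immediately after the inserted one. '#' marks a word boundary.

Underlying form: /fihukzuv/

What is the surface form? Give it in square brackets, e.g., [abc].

[fhkzaf]

Rule 1 Final Obstruent Devoicing: [fihukzuv] → [fihukzuf]
Rule 2 Pre-Liquid Lowering: no change — [fihukzuf]
Rule 3 Voicing Between Vowels: no change — [fihukzuf]
Rule 4 Syncope: [fihukzuf] → [fhkzf]
Rule 5 Vowel Epenthesis: [fhkzf] → [fhkzaf]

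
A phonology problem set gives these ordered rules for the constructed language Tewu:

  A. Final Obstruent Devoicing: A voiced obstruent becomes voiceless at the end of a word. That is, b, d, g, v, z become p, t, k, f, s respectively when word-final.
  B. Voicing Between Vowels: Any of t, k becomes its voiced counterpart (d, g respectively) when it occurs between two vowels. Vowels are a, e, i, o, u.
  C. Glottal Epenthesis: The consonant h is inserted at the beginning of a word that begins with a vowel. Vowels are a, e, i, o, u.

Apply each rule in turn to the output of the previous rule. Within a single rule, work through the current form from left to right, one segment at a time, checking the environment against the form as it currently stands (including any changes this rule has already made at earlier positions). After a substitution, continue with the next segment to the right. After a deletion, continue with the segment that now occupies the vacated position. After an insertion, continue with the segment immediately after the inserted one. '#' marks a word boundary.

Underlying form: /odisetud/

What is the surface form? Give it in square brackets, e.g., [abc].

A Final Obstruent Devoicing: [odisetud] → [odisetut]
B Voicing Between Vowels: [odisetut] → [odisedut]
C Glottal Epenthesis: [odisedut] → [hodisedut]

[hodisedut]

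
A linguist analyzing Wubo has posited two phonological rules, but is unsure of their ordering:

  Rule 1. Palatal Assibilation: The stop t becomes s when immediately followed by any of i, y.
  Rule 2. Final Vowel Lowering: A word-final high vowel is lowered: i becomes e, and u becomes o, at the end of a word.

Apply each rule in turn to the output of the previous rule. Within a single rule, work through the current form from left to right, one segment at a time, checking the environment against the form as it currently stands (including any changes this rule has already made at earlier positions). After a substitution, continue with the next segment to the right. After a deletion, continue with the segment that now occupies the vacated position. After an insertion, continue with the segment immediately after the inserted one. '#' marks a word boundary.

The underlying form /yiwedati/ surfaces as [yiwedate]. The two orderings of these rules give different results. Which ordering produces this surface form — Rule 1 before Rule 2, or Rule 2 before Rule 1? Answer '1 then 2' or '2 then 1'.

2 then 1

Order 1 then 2:
  1 Palatal Assibilation: [yiwedati] → [yiwedasi]
  2 Final Vowel Lowering: [yiwedasi] → [yiwedase]
  result: [yiwedase]
Order 2 then 1:
  2 Final Vowel Lowering: [yiwedati] → [yiwedate]
  1 Palatal Assibilation: no change — [yiwedate]
  result: [yiwedate]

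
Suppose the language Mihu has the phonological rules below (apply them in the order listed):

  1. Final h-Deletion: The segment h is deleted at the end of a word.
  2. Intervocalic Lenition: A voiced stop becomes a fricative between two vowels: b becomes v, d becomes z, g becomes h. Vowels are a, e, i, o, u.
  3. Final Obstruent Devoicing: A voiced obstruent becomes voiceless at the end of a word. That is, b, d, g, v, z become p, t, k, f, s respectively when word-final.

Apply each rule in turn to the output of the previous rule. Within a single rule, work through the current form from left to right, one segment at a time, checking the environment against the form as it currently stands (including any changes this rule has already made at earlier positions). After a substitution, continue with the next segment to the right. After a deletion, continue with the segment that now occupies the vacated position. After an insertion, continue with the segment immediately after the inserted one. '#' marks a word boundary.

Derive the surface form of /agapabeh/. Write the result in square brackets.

[ahapave]

1 Final h-Deletion: [agapabeh] → [agapabe]
2 Intervocalic Lenition: [agapabe] → [ahapave]
3 Final Obstruent Devoicing: no change — [ahapave]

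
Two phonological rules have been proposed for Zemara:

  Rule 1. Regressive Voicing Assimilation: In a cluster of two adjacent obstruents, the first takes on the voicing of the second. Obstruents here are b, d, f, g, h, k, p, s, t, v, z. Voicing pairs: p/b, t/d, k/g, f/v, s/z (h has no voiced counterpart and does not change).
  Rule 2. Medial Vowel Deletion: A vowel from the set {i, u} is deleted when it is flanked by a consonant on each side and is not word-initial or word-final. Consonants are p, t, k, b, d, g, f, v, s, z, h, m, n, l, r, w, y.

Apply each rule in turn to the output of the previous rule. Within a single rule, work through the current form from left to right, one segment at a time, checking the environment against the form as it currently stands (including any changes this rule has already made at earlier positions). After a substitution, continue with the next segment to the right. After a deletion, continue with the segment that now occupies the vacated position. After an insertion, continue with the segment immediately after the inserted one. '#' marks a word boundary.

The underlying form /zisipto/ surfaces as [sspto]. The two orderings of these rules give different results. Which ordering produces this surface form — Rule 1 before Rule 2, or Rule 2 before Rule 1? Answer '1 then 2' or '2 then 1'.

2 then 1

Order 1 then 2:
  1 Regressive Voicing Assimilation: no change — [zisipto]
  2 Medial Vowel Deletion: [zisipto] → [zspto]
  result: [zspto]
Order 2 then 1:
  2 Medial Vowel Deletion: [zisipto] → [zspto]
  1 Regressive Voicing Assimilation: [zspto] → [sspto]
  result: [sspto]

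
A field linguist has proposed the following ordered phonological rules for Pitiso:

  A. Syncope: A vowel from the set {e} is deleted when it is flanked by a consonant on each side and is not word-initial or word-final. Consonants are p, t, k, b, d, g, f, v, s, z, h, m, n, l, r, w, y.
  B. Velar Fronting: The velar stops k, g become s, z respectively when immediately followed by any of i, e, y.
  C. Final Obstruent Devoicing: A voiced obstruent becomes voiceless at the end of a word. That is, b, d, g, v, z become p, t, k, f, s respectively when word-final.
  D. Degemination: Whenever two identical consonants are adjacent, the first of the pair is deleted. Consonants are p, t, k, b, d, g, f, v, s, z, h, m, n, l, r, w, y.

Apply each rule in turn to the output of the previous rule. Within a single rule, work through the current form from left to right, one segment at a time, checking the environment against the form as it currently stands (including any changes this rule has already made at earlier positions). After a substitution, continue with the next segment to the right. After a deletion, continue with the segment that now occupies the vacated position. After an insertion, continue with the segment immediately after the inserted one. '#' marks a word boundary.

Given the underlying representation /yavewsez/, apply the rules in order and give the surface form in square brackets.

A Syncope: [yavewsez] → [yavwsz]
B Velar Fronting: no change — [yavwsz]
C Final Obstruent Devoicing: [yavwsz] → [yavwss]
D Degemination: [yavwss] → [yavws]

[yavws]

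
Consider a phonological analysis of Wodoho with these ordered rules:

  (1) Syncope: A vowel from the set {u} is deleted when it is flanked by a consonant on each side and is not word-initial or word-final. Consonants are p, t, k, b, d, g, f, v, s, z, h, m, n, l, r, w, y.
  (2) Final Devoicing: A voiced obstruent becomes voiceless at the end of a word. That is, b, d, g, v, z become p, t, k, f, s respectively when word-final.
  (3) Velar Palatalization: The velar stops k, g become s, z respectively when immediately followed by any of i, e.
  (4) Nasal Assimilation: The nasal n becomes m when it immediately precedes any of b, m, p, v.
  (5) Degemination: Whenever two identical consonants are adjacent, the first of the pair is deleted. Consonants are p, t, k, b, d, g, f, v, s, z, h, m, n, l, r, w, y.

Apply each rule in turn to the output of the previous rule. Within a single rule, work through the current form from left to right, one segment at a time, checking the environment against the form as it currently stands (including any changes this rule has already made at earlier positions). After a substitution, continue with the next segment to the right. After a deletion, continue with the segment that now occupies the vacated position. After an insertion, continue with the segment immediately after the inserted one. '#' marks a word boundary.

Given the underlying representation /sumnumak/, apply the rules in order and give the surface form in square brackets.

[smak]

(1) Syncope: [sumnumak] → [smnmak]
(2) Final Devoicing: no change — [smnmak]
(3) Velar Palatalization: no change — [smnmak]
(4) Nasal Assimilation: [smnmak] → [smmmak]
(5) Degemination: [smmmak] → [smak]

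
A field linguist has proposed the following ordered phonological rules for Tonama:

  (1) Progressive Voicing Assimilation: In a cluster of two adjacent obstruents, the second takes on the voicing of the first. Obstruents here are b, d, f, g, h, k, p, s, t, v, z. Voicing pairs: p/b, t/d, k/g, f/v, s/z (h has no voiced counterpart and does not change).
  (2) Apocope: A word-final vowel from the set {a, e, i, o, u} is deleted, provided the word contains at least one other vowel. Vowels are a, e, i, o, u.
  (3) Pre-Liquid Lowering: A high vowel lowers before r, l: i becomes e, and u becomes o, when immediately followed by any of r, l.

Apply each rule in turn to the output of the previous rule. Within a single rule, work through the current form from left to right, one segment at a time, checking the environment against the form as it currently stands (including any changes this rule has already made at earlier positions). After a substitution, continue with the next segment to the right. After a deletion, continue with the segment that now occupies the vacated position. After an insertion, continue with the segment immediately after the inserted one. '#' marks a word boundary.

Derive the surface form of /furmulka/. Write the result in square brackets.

[formolk]

(1) Progressive Voicing Assimilation: no change — [furmulka]
(2) Apocope: [furmulka] → [furmulk]
(3) Pre-Liquid Lowering: [furmulk] → [formolk]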